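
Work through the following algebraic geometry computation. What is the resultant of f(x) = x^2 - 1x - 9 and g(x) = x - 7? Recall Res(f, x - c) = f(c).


For Res(f, x - c), we evaluate f at x = c.
f(7) = 7^2 - 1*7 - 9
= 49 - 7 - 9
= 42 - 9 = 33
Res(f, g) = 33

33


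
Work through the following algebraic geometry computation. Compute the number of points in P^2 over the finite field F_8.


P^2(F_8) has (q^(n+1) - 1)/(q - 1) points.
= 8^2 + 8^1 + 8^0
= 64 + 8 + 1
= 73

73


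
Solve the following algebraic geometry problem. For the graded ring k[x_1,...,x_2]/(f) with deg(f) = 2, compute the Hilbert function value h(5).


For R = k[x_1,...,x_n]/(f) with f homogeneous of degree e:
The Hilbert series is (1 - t^e)/(1 - t)^n.
So h(d) = C(d+n-1, n-1) - C(d-e+n-1, n-1) for d >= e.
With n=2, e=2, d=5:
C(5+2-1, 2-1) = C(6, 1) = 6
C(5-2+2-1, 2-1) = C(4, 1) = 4
h(5) = 6 - 4 = 2

2


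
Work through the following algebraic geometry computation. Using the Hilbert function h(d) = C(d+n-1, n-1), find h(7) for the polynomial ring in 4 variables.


The Hilbert function for the polynomial ring in 4 variables is:
h(d) = C(d+n-1, n-1)
h(7) = C(7+4-1, 4-1) = C(10, 3)
= 10! / (3! * 7!)
= 120

120


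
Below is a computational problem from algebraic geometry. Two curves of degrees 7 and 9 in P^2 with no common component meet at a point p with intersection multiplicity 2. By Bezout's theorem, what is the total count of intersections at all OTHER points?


By Bezout's theorem, the total intersection number is d1 * d2.
Total = 7 * 9 = 63
Intersection multiplicity at p = 2
Remaining intersections = 63 - 2 = 61

61


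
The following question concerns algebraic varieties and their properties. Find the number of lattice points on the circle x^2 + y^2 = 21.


Systematically check integer values of x where x^2 <= 21.
For each valid x, check if 21 - x^2 is a perfect square.
Total integer solutions found: 0

0


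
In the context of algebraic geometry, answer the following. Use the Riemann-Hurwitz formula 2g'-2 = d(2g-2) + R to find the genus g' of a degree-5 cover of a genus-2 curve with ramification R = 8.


Riemann-Hurwitz formula: 2g' - 2 = d(2g - 2) + R
Given: d = 5, g = 2, R = 8
2g' - 2 = 5*(2*2 - 2) + 8
2g' - 2 = 5*2 + 8
2g' - 2 = 10 + 8 = 18
2g' = 20
g' = 10

10


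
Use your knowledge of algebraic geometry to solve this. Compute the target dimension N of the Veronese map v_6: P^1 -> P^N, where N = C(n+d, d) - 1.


The Veronese embedding v_d: P^n -> P^N maps each point to all
degree-d monomials in n+1 homogeneous coordinates.
N = C(n+d, d) - 1
N = C(1+6, 6) - 1
N = C(7, 6) - 1
C(7, 6) = 7
N = 7 - 1 = 6

6


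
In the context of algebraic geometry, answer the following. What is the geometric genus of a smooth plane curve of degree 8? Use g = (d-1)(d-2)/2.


Using the genus formula for smooth plane curves:
g = (d-1)(d-2)/2
g = (8-1)(8-2)/2
g = 7*6/2
g = 42/2 = 21

21


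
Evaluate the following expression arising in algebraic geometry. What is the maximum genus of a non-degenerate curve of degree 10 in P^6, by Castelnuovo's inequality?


Castelnuovo's bound: write d - 1 = m(r-1) + epsilon with 0 <= epsilon < r-1.
d - 1 = 10 - 1 = 9
r - 1 = 6 - 1 = 5
9 = 1*5 + 4, so m = 1, epsilon = 4
pi(d, r) = m(m-1)(r-1)/2 + m*epsilon
= 1*0*5/2 + 1*4
= 0/2 + 4
= 0 + 4 = 4

4


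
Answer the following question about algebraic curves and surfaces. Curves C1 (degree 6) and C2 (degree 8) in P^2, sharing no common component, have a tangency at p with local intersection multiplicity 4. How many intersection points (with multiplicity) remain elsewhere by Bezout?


By Bezout's theorem, the total intersection number is d1 * d2.
Total = 6 * 8 = 48
Intersection multiplicity at p = 4
Remaining intersections = 48 - 4 = 44

44


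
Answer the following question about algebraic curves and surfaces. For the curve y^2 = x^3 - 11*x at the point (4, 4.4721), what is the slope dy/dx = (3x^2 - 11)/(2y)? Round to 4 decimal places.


Using implicit differentiation of y^2 = x^3 - 11*x:
2y * dy/dx = 3x^2 - 11
dy/dx = (3x^2 - 11)/(2y)
Numerator: 3*4^2 - 11 = 37
Denominator: 2*4.4721 = 8.9442
dy/dx = 37/8.9442 = 4.1368

4.1368


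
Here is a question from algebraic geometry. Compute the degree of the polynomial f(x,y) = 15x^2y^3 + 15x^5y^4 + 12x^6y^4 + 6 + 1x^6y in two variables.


Examine each term for its total degree (sum of exponents).
  Term '15x^2y^3' has total degree 2+3 = 5.
  Term '15x^5y^4' has total degree 5+4 = 9.
  Term '12x^6y^4' has total degree 6+4 = 10.
  Term '6' has total degree 0+0 = 0.
  Term '1x^6y' has total degree 6+1 = 7.
The maximum total degree among all terms is 10.

10


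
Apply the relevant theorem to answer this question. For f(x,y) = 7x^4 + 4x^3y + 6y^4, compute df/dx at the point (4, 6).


df/dx = 4*7*x^3 + 3*4*x^2*y
At (4,6): 4*7*4^3 + 3*4*4^2*6
= 1792 + 1152
= 2944

2944


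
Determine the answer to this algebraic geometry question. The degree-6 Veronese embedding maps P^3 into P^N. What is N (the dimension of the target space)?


The Veronese embedding v_d: P^n -> P^N maps each point to all
degree-d monomials in n+1 homogeneous coordinates.
N = C(n+d, d) - 1
N = C(3+6, 6) - 1
N = C(9, 6) - 1
C(9, 6) = 84
N = 84 - 1 = 83

83


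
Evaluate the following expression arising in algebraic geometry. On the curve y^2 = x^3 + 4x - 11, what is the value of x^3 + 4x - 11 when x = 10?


Compute x^3 + 4x - 11 at x = 10:
x^3 = 10^3 = 1000
4*x = 4*10 = 40
Sum: 1000 + 40 - 11 = 1029

1029


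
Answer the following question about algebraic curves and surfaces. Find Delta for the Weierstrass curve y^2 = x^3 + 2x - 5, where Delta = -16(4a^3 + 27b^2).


Compute each component:
4a^3 = 4*2^3 = 4*8 = 32
27b^2 = 27*(-5)^2 = 27*25 = 675
4a^3 + 27b^2 = 32 + 675 = 707
Delta = -16*707 = -11312

-11312


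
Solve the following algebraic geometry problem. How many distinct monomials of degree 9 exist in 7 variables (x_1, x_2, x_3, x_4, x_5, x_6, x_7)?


The number of degree-9 monomials in 7 variables is C(d+n-1, n-1).
= C(9+7-1, 7-1) = C(15, 6)
= 5005

5005


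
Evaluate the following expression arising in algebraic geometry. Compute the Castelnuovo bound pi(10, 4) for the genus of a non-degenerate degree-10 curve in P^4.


Castelnuovo's bound: write d - 1 = m(r-1) + epsilon with 0 <= epsilon < r-1.
d - 1 = 10 - 1 = 9
r - 1 = 4 - 1 = 3
9 = 3*3 + 0, so m = 3, epsilon = 0
pi(d, r) = m(m-1)(r-1)/2 + m*epsilon
= 3*2*3/2 + 3*0
= 18/2 + 0
= 9 + 0 = 9

9


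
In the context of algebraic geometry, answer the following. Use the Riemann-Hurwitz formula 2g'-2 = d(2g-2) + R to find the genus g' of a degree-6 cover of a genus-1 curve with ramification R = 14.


Riemann-Hurwitz formula: 2g' - 2 = d(2g - 2) + R
Given: d = 6, g = 1, R = 14
2g' - 2 = 6*(2*1 - 2) + 14
2g' - 2 = 6*0 + 14
2g' - 2 = 0 + 14 = 14
2g' = 16
g' = 8

8


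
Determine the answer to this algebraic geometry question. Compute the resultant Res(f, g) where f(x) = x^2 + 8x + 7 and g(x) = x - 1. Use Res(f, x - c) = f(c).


For Res(f, x - c), we evaluate f at x = c.
f(1) = 1^2 + 8*1 + 7
= 1 + 8 + 7
= 9 + 7 = 16
Res(f, g) = 16

16


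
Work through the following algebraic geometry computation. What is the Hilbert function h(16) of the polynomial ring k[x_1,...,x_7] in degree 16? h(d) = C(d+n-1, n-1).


The Hilbert function for the polynomial ring in 7 variables is:
h(d) = C(d+n-1, n-1)
h(16) = C(16+7-1, 7-1) = C(22, 6)
= 22! / (6! * 16!)
= 74613

74613


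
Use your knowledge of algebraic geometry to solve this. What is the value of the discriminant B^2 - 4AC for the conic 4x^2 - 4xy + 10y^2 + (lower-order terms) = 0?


The discriminant of a conic Ax^2 + Bxy + Cy^2 + ... = 0 is B^2 - 4AC.
B^2 = (-4)^2 = 16
4AC = 4*4*10 = 160
Discriminant = 16 - 160 = -144

-144


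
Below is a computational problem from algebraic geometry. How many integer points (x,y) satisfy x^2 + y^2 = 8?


Systematically check integer values of x where x^2 <= 8.
For each valid x, check if 8 - x^2 is a perfect square.
x=2: 8 - 4 = 4, sqrt = 2 (valid)
Total integer solutions found: 4

4


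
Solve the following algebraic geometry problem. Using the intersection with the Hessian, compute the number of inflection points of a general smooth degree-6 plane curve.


For a general smooth plane curve C of degree d, the inflection points are
the intersection of C with its Hessian curve, which has degree 3(d-2).
By Bezout, the total intersection number is d * 3(d-2) = 6 * 12 = 72.
For a general curve every flex is ordinary, so each contributes
multiplicity 1 to C·Hess(C), and the number of distinct inflection
points is 3d(d-2).
Inflection points = 3*6*(6-2) = 3*6*4 = 72

72


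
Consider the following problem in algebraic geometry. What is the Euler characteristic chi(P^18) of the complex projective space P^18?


The complex projective space P^18 has one cell in each even real dimension 0, 2, ..., 36.
The cohomology groups are H^{2k}(P^18) = Z for k = 0,...,18, and 0 otherwise.
Euler characteristic = sum of Betti numbers = 1 per even-dimensional cohomology group.
chi(P^18) = 18 + 1 = 19

19


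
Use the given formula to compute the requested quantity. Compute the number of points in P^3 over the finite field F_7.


P^3(F_7) has (q^(n+1) - 1)/(q - 1) points.
= 7^3 + 7^2 + 7^1 + 7^0
= 343 + 49 + 7 + 1
= 400

400


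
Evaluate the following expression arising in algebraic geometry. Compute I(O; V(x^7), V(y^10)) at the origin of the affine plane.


The intersection multiplicity of V(x^a) and V(y^b) at the origin is:
I(O; V(x^7), V(y^10)) = dim_k(k[x,y]/(x^7, y^10))
A basis for k[x,y]/(x^7, y^10) is the set of monomials x^i * y^j
where 0 <= i < 7 and 0 <= j < 10.
The number of such monomials is 7 * 10 = 70

70


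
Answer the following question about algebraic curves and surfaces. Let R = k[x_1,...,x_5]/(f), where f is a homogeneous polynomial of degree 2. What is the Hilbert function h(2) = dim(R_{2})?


For R = k[x_1,...,x_n]/(f) with f homogeneous of degree e:
The Hilbert series is (1 - t^e)/(1 - t)^n.
So h(d) = C(d+n-1, n-1) - C(d-e+n-1, n-1) for d >= e.
With n=5, e=2, d=2:
C(2+5-1, 5-1) = C(6, 4) = 15
C(2-2+5-1, 5-1) = C(4, 4) = 1
h(2) = 15 - 1 = 14

14


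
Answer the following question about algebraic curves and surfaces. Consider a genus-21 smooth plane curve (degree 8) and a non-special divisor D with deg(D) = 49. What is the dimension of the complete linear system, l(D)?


First, compute the genus of a smooth plane curve of degree 8:
g = (d-1)(d-2)/2 = (8-1)(8-2)/2 = 21
For a non-special divisor D (i.e., h^1(D) = 0), Riemann-Roch gives:
l(D) = deg(D) - g + 1
Since deg(D) = 49 >= 2g - 1 = 41, D is non-special.
l(D) = 49 - 21 + 1 = 29

29


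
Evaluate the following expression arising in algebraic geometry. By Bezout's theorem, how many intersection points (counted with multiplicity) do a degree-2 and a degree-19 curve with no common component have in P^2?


Bezout's theorem states the intersection count equals the product of degrees.
Intersection count = 2 * 19 = 38

38


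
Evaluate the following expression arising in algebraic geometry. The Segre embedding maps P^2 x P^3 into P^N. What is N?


The Segre embedding maps P^m x P^n into P^N via
all products of coordinates from each factor.
N = (m+1)(n+1) - 1
N = (2+1)(3+1) - 1
N = 3*4 - 1
N = 12 - 1 = 11

11


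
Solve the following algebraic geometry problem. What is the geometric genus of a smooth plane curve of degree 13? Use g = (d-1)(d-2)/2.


Using the genus formula for smooth plane curves:
g = (d-1)(d-2)/2
g = (13-1)(13-2)/2
g = 12*11/2
g = 132/2 = 66

66


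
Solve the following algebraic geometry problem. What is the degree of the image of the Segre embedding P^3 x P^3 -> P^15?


The degree of the Segre variety P^3 x P^3 is C(m+n, m).
= C(6, 3)
= 20

20


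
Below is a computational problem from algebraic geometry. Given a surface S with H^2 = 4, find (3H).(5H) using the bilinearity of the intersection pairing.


Using bilinearity of the intersection pairing on a surface S:
(aH).(bH) = ab * (H.H)
We have H^2 = 4.
D.E = (3H).(5H) = 3*5*4
= 15*4
= 60

60


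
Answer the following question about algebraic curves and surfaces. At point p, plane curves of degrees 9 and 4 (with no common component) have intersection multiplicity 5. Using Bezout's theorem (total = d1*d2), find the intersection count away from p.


By Bezout's theorem, the total intersection number is d1 * d2.
Total = 9 * 4 = 36
Intersection multiplicity at p = 5
Remaining intersections = 36 - 5 = 31

31


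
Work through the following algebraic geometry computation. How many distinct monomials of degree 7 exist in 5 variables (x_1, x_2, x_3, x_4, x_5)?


The number of degree-7 monomials in 5 variables is C(d+n-1, n-1).
= C(7+5-1, 5-1) = C(11, 4)
= 330

330


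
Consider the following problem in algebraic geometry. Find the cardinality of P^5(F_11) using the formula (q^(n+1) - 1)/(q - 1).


P^5(F_11) has (q^(n+1) - 1)/(q - 1) points.
= 11^5 + 11^4 + 11^3 + 11^2 + 11^1 + 11^0
= 161051 + 14641 + 1331 + 121 + 11 + 1
= 177156

177156


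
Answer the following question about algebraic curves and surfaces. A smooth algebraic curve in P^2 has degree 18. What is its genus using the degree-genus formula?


Using the genus formula for smooth plane curves:
g = (d-1)(d-2)/2
g = (18-1)(18-2)/2
g = 17*16/2
g = 272/2 = 136

136


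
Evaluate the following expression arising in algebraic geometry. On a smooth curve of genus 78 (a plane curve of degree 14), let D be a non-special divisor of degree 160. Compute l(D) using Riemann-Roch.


First, compute the genus of a smooth plane curve of degree 14:
g = (d-1)(d-2)/2 = (14-1)(14-2)/2 = 78
For a non-special divisor D (i.e., h^1(D) = 0), Riemann-Roch gives:
l(D) = deg(D) - g + 1
Since deg(D) = 160 >= 2g - 1 = 155, D is non-special.
l(D) = 160 - 78 + 1 = 83

83


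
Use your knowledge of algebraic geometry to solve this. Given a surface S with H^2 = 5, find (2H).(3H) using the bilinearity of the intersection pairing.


Using bilinearity of the intersection pairing on a surface S:
(aH).(bH) = ab * (H.H)
We have H^2 = 5.
D.E = (2H).(3H) = 2*3*5
= 6*5
= 30

30


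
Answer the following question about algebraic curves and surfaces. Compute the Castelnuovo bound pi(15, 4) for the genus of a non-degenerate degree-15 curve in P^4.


Castelnuovo's bound: write d - 1 = m(r-1) + epsilon with 0 <= epsilon < r-1.
d - 1 = 15 - 1 = 14
r - 1 = 4 - 1 = 3
14 = 4*3 + 2, so m = 4, epsilon = 2
pi(d, r) = m(m-1)(r-1)/2 + m*epsilon
= 4*3*3/2 + 4*2
= 36/2 + 8
= 18 + 8 = 26

26


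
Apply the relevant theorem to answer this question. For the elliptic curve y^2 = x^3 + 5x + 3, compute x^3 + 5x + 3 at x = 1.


Compute x^3 + 5x + 3 at x = 1:
x^3 = 1^3 = 1
5*x = 5*1 = 5
Sum: 1 + 5 + 3 = 9

9


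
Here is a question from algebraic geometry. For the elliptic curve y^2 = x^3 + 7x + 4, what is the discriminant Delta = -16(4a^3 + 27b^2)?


Compute each component:
4a^3 = 4*7^3 = 4*343 = 1372
27b^2 = 27*4^2 = 27*16 = 432
4a^3 + 27b^2 = 1372 + 432 = 1804
Delta = -16*1804 = -28864

-28864


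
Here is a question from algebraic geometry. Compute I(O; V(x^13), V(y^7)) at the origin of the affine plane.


The intersection multiplicity of V(x^a) and V(y^b) at the origin is:
I(O; V(x^13), V(y^7)) = dim_k(k[x,y]/(x^13, y^7))
A basis for k[x,y]/(x^13, y^7) is the set of monomials x^i * y^j
where 0 <= i < 13 and 0 <= j < 7.
The number of such monomials is 13 * 7 = 91

91


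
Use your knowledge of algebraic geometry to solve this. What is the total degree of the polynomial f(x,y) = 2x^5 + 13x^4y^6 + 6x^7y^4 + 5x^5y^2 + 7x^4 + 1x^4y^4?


Examine each term for its total degree (sum of exponents).
  Term '2x^5' has total degree 5+0 = 5.
  Term '13x^4y^6' has total degree 4+6 = 10.
  Term '6x^7y^4' has total degree 7+4 = 11.
  Term '5x^5y^2' has total degree 5+2 = 7.
  Term '7x^4' has total degree 4+0 = 4.
  Term '1x^4y^4' has total degree 4+4 = 8.
The maximum total degree among all terms is 11.

11


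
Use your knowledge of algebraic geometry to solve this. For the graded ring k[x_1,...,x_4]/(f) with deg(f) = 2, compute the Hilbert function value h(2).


For R = k[x_1,...,x_n]/(f) with f homogeneous of degree e:
The Hilbert series is (1 - t^e)/(1 - t)^n.
So h(d) = C(d+n-1, n-1) - C(d-e+n-1, n-1) for d >= e.
With n=4, e=2, d=2:
C(2+4-1, 4-1) = C(5, 3) = 10
C(2-2+4-1, 4-1) = C(3, 3) = 1
h(2) = 10 - 1 = 9

9


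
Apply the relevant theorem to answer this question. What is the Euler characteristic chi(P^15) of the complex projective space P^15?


The complex projective space P^15 has one cell in each even real dimension 0, 2, ..., 30.
The cohomology groups are H^{2k}(P^15) = Z for k = 0,...,15, and 0 otherwise.
Euler characteristic = sum of Betti numbers = 1 per even-dimensional cohomology group.
chi(P^15) = 15 + 1 = 16

16


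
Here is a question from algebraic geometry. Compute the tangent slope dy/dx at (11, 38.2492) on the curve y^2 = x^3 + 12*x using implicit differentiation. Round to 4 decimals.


Using implicit differentiation of y^2 = x^3 + 12*x:
2y * dy/dx = 3x^2 + 12
dy/dx = (3x^2 + 12)/(2y)
Numerator: 3*11^2 + 12 = 375
Denominator: 2*38.2492 = 76.4984
dy/dx = 375/76.4984 = 4.9021

4.9021


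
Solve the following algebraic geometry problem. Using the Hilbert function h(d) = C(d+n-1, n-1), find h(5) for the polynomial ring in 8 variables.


The Hilbert function for the polynomial ring in 8 variables is:
h(d) = C(d+n-1, n-1)
h(5) = C(5+8-1, 8-1) = C(12, 7)
= 12! / (7! * 5!)
= 792

792


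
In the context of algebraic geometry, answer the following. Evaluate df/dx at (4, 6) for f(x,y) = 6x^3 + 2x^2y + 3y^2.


df/dx = 3*6*x^2 + 2*2*x^1*y
At (4,6): 3*6*4^2 + 2*2*4^1*6
= 288 + 96
= 384

384


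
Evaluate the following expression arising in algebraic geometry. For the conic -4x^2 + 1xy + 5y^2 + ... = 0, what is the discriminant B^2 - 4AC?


The discriminant of a conic Ax^2 + Bxy + Cy^2 + ... = 0 is B^2 - 4AC.
B^2 = 1^2 = 1
4AC = 4*(-4)*5 = -80
Discriminant = 1 + 80 = 81

81


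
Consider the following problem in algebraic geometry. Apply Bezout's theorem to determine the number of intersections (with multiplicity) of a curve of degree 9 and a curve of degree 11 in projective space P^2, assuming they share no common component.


Bezout's theorem states the intersection count equals the product of degrees.
Intersection count = 9 * 11 = 99

99


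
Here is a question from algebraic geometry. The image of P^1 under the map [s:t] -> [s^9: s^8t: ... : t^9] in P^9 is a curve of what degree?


The rational normal curve in P^9 is the image of P^1 under the 9-uple Veronese.
A general hyperplane in P^9 pulls back to a degree-9 form on P^1, which has 9 zeros,
so the curve meets a general hyperplane in 9 points. Degree = 9.

9


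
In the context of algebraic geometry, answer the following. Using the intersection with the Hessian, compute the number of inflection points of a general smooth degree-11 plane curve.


For a general smooth plane curve C of degree d, the inflection points are
the intersection of C with its Hessian curve, which has degree 3(d-2).
By Bezout, the total intersection number is d * 3(d-2) = 11 * 27 = 297.
For a general curve every flex is ordinary, so each contributes
multiplicity 1 to C·Hess(C), and the number of distinct inflection
points is 3d(d-2).
Inflection points = 3*11*(11-2) = 3*11*9 = 297

297


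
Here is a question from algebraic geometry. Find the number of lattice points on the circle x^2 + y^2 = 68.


Systematically check integer values of x where x^2 <= 68.
For each valid x, check if 68 - x^2 is a perfect square.
x=2: 68 - 4 = 64, sqrt = 8 (valid)
x=8: 68 - 64 = 4, sqrt = 2 (valid)
Total integer solutions found: 8

8


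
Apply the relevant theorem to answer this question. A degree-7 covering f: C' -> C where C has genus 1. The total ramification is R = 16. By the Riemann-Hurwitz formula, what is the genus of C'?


Riemann-Hurwitz formula: 2g' - 2 = d(2g - 2) + R
Given: d = 7, g = 1, R = 16
2g' - 2 = 7*(2*1 - 2) + 16
2g' - 2 = 7*0 + 16
2g' - 2 = 0 + 16 = 16
2g' = 18
g' = 9

9


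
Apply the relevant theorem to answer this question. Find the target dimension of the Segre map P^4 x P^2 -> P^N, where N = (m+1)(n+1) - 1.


The Segre embedding maps P^m x P^n into P^N via
all products of coordinates from each factor.
N = (m+1)(n+1) - 1
N = (4+1)(2+1) - 1
N = 5*3 - 1
N = 15 - 1 = 14

14


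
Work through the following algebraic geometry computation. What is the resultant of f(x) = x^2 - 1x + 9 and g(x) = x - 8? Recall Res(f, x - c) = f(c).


For Res(f, x - c), we evaluate f at x = c.
f(8) = 8^2 - 1*8 + 9
= 64 - 8 + 9
= 56 + 9 = 65
Res(f, g) = 65

65


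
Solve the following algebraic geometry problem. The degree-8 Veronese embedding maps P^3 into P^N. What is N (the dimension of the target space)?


The Veronese embedding v_d: P^n -> P^N maps each point to all
degree-d monomials in n+1 homogeneous coordinates.
N = C(n+d, d) - 1
N = C(3+8, 8) - 1
N = C(11, 8) - 1
C(11, 8) = 165
N = 165 - 1 = 164

164


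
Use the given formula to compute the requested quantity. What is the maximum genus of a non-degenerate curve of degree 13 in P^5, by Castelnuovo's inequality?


Castelnuovo's bound: write d - 1 = m(r-1) + epsilon with 0 <= epsilon < r-1.
d - 1 = 13 - 1 = 12
r - 1 = 5 - 1 = 4
12 = 3*4 + 0, so m = 3, epsilon = 0
pi(d, r) = m(m-1)(r-1)/2 + m*epsilon
= 3*2*4/2 + 3*0
= 24/2 + 0
= 12 + 0 = 12

12


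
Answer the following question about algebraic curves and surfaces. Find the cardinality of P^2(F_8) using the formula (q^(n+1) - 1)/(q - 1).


P^2(F_8) has (q^(n+1) - 1)/(q - 1) points.
= 8^2 + 8^1 + 8^0
= 64 + 8 + 1
= 73

73


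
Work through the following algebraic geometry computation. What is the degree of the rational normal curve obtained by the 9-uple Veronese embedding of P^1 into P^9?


The rational normal curve in P^9 is the image of P^1 under the 9-uple Veronese.
A general hyperplane in P^9 pulls back to a degree-9 form on P^1, which has 9 zeros,
so the curve meets a general hyperplane in 9 points. Degree = 9.

9


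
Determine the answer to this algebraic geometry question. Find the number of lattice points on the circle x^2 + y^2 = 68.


Systematically check integer values of x where x^2 <= 68.
For each valid x, check if 68 - x^2 is a perfect square.
x=2: 68 - 4 = 64, sqrt = 8 (valid)
x=8: 68 - 64 = 4, sqrt = 2 (valid)
Total integer solutions found: 8

8


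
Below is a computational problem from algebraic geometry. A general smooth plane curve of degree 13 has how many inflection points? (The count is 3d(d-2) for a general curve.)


For a general smooth plane curve C of degree d, the inflection points are
the intersection of C with its Hessian curve, which has degree 3(d-2).
By Bezout, the total intersection number is d * 3(d-2) = 13 * 33 = 429.
For a general curve every flex is ordinary, so each contributes
multiplicity 1 to C·Hess(C), and the number of distinct inflection
points is 3d(d-2).
Inflection points = 3*13*(13-2) = 3*13*11 = 429

429


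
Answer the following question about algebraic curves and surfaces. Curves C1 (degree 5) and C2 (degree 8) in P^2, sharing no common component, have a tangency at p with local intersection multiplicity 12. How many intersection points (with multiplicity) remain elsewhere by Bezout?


By Bezout's theorem, the total intersection number is d1 * d2.
Total = 5 * 8 = 40
Intersection multiplicity at p = 12
Remaining intersections = 40 - 12 = 28

28


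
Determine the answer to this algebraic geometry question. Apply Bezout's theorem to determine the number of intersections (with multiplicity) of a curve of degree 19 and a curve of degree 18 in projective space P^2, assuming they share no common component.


Bezout's theorem states the intersection count equals the product of degrees.
Intersection count = 19 * 18 = 342

342


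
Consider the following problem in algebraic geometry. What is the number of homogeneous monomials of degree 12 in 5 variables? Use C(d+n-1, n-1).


The number of degree-12 monomials in 5 variables is C(d+n-1, n-1).
= C(12+5-1, 5-1) = C(16, 4)
= 1820

1820


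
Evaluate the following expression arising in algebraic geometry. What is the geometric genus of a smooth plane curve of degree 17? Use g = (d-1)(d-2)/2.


Using the genus formula for smooth plane curves:
g = (d-1)(d-2)/2
g = (17-1)(17-2)/2
g = 16*15/2
g = 240/2 = 120

120


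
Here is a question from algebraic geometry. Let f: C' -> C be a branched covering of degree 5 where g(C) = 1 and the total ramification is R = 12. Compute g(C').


Riemann-Hurwitz formula: 2g' - 2 = d(2g - 2) + R
Given: d = 5, g = 1, R = 12
2g' - 2 = 5*(2*1 - 2) + 12
2g' - 2 = 5*0 + 12
2g' - 2 = 0 + 12 = 12
2g' = 14
g' = 7

7


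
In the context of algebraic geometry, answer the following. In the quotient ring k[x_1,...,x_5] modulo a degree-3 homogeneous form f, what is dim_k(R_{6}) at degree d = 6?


For R = k[x_1,...,x_n]/(f) with f homogeneous of degree e:
The Hilbert series is (1 - t^e)/(1 - t)^n.
So h(d) = C(d+n-1, n-1) - C(d-e+n-1, n-1) for d >= e.
With n=5, e=3, d=6:
C(6+5-1, 5-1) = C(10, 4) = 210
C(6-3+5-1, 5-1) = C(7, 4) = 35
h(6) = 210 - 35 = 175

175


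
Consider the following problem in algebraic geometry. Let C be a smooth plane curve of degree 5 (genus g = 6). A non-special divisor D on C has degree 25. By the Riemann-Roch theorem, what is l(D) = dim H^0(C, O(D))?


First, compute the genus of a smooth plane curve of degree 5:
g = (d-1)(d-2)/2 = (5-1)(5-2)/2 = 6
For a non-special divisor D (i.e., h^1(D) = 0), Riemann-Roch gives:
l(D) = deg(D) - g + 1
Since deg(D) = 25 >= 2g - 1 = 11, D is non-special.
l(D) = 25 - 6 + 1 = 20

20


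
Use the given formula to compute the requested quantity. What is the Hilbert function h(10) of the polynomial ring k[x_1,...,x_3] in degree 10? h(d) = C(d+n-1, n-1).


The Hilbert function for the polynomial ring in 3 variables is:
h(d) = C(d+n-1, n-1)
h(10) = C(10+3-1, 3-1) = C(12, 2)
= 12! / (2! * 10!)
= 66

66


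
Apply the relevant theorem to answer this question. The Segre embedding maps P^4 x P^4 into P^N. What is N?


The Segre embedding maps P^m x P^n into P^N via
all products of coordinates from each factor.
N = (m+1)(n+1) - 1
N = (4+1)(4+1) - 1
N = 5*5 - 1
N = 25 - 1 = 24

24


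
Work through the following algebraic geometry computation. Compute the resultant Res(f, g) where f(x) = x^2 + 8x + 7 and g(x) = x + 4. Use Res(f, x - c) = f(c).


For Res(f, x - c), we evaluate f at x = c.
f(-4) = (-4)^2 + 8*(-4) + 7
= 16 - 32 + 7
= -16 + 7 = -9
Res(f, g) = -9

-9


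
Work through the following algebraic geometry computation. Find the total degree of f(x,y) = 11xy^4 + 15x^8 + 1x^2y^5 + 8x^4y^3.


Examine each term for its total degree (sum of exponents).
  Term '11xy^4' has total degree 1+4 = 5.
  Term '15x^8' has total degree 8+0 = 8.
  Term '1x^2y^5' has total degree 2+5 = 7.
  Term '8x^4y^3' has total degree 4+3 = 7.
The maximum total degree among all terms is 8.

8


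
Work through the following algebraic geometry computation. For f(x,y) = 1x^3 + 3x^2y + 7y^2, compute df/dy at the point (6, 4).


df/dy = 3*x^2 + 2*7*y^1
At (6,4): 3*6^2 + 2*7*4^1
= 108 + 56
= 164

164


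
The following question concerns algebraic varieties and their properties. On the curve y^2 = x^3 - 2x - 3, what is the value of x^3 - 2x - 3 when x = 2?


Compute x^3 - 2x - 3 at x = 2:
x^3 = 2^3 = 8
(-2)*x = (-2)*2 = -4
Sum: 8 - 4 - 3 = 1

1


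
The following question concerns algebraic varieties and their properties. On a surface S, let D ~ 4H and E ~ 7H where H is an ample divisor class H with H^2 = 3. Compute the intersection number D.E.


Using bilinearity of the intersection pairing on a surface S:
(aH).(bH) = ab * (H.H)
We have H^2 = 3.
D.E = (4H).(7H) = 4*7*3
= 28*3
= 84

84


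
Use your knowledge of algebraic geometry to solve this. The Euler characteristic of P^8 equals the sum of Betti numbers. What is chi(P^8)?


The complex projective space P^8 has one cell in each even real dimension 0, 2, ..., 16.
The cohomology groups are H^{2k}(P^8) = Z for k = 0,...,8, and 0 otherwise.
Euler characteristic = sum of Betti numbers = 1 per even-dimensional cohomology group.
chi(P^8) = 8 + 1 = 9

9


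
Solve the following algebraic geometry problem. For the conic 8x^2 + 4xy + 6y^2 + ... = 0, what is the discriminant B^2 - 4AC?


The discriminant of a conic Ax^2 + Bxy + Cy^2 + ... = 0 is B^2 - 4AC.
B^2 = 4^2 = 16
4AC = 4*8*6 = 192
Discriminant = 16 - 192 = -176

-176


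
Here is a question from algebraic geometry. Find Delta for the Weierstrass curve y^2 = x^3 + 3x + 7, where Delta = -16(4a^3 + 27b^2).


Compute each component:
4a^3 = 4*3^3 = 4*27 = 108
27b^2 = 27*7^2 = 27*49 = 1323
4a^3 + 27b^2 = 108 + 1323 = 1431
Delta = -16*1431 = -22896

-22896


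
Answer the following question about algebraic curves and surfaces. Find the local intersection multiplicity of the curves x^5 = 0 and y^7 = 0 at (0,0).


The intersection multiplicity of V(x^a) and V(y^b) at the origin is:
I(O; V(x^5), V(y^7)) = dim_k(k[x,y]/(x^5, y^7))
A basis for k[x,y]/(x^5, y^7) is the set of monomials x^i * y^j
where 0 <= i < 5 and 0 <= j < 7.
The number of such monomials is 5 * 7 = 35

35


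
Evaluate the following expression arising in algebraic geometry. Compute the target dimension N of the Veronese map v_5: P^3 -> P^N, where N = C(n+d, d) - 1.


The Veronese embedding v_d: P^n -> P^N maps each point to all
degree-d monomials in n+1 homogeneous coordinates.
N = C(n+d, d) - 1
N = C(3+5, 5) - 1
N = C(8, 5) - 1
C(8, 5) = 56
N = 56 - 1 = 55

55


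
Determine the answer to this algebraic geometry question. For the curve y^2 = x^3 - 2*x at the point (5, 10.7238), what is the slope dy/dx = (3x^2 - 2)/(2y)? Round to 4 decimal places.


Using implicit differentiation of y^2 = x^3 - 2*x:
2y * dy/dx = 3x^2 - 2
dy/dx = (3x^2 - 2)/(2y)
Numerator: 3*5^2 - 2 = 73
Denominator: 2*10.7238 = 21.4476
dy/dx = 73/21.4476 = 3.4036

3.4036


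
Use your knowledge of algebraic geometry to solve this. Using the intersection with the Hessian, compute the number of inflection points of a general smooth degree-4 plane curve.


For a general smooth plane curve C of degree d, the inflection points are
the intersection of C with its Hessian curve, which has degree 3(d-2).
By Bezout, the total intersection number is d * 3(d-2) = 4 * 6 = 24.
For a general curve every flex is ordinary, so each contributes
multiplicity 1 to C·Hess(C), and the number of distinct inflection
points is 3d(d-2).
Inflection points = 3*4*(4-2) = 3*4*2 = 24

24


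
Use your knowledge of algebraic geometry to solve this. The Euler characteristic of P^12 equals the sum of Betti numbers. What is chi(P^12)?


The complex projective space P^12 has one cell in each even real dimension 0, 2, ..., 24.
The cohomology groups are H^{2k}(P^12) = Z for k = 0,...,12, and 0 otherwise.
Euler characteristic = sum of Betti numbers = 1 per even-dimensional cohomology group.
chi(P^12) = 12 + 1 = 13

13


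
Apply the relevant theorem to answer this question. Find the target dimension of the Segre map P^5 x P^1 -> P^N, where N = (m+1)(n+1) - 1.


The Segre embedding maps P^m x P^n into P^N via
all products of coordinates from each factor.
N = (m+1)(n+1) - 1
N = (5+1)(1+1) - 1
N = 6*2 - 1
N = 12 - 1 = 11

11


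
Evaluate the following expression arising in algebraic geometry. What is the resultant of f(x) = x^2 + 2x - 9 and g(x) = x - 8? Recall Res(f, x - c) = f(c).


For Res(f, x - c), we evaluate f at x = c.
f(8) = 8^2 + 2*8 - 9
= 64 + 16 - 9
= 80 - 9 = 71
Res(f, g) = 71

71


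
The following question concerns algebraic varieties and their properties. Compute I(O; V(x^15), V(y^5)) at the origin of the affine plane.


The intersection multiplicity of V(x^a) and V(y^b) at the origin is:
I(O; V(x^15), V(y^5)) = dim_k(k[x,y]/(x^15, y^5))
A basis for k[x,y]/(x^15, y^5) is the set of monomials x^i * y^j
where 0 <= i < 15 and 0 <= j < 5.
The number of such monomials is 15 * 5 = 75

75


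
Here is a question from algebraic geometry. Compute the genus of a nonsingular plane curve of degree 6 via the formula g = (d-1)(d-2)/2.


Using the genus formula for smooth plane curves:
g = (d-1)(d-2)/2
g = (6-1)(6-2)/2
g = 5*4/2
g = 20/2 = 10

10


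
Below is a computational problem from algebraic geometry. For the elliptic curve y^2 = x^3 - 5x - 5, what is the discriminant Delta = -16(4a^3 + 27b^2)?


Compute each component:
4a^3 = 4*(-5)^3 = 4*(-125) = -500
27b^2 = 27*(-5)^2 = 27*25 = 675
4a^3 + 27b^2 = -500 + 675 = 175
Delta = -16*175 = -2800

-2800


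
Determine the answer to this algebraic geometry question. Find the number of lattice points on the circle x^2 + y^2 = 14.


Systematically check integer values of x where x^2 <= 14.
For each valid x, check if 14 - x^2 is a perfect square.
Total integer solutions found: 0

0


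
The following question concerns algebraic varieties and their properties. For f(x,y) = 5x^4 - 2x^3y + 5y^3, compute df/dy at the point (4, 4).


df/dy = (-2)*x^3 + 3*5*y^2
At (4,4): (-2)*4^3 + 3*5*4^2
= -128 + 240
= 112

112


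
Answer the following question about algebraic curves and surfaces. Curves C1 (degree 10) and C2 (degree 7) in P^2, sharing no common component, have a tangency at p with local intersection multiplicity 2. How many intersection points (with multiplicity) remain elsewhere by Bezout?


By Bezout's theorem, the total intersection number is d1 * d2.
Total = 10 * 7 = 70
Intersection multiplicity at p = 2
Remaining intersections = 70 - 2 = 68

68


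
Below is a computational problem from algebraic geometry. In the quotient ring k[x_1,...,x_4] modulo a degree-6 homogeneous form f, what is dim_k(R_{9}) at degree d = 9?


For R = k[x_1,...,x_n]/(f) with f homogeneous of degree e:
The Hilbert series is (1 - t^e)/(1 - t)^n.
So h(d) = C(d+n-1, n-1) - C(d-e+n-1, n-1) for d >= e.
With n=4, e=6, d=9:
C(9+4-1, 4-1) = C(12, 3) = 220
C(9-6+4-1, 4-1) = C(6, 3) = 20
h(9) = 220 - 20 = 200

200


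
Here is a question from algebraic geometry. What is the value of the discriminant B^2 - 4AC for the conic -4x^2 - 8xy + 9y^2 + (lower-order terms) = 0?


The discriminant of a conic Ax^2 + Bxy + Cy^2 + ... = 0 is B^2 - 4AC.
B^2 = (-8)^2 = 64
4AC = 4*(-4)*9 = -144
Discriminant = 64 + 144 = 208

208


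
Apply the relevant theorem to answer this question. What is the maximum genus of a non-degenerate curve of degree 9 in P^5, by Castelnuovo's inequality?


Castelnuovo's bound: write d - 1 = m(r-1) + epsilon with 0 <= epsilon < r-1.
d - 1 = 9 - 1 = 8
r - 1 = 5 - 1 = 4
8 = 2*4 + 0, so m = 2, epsilon = 0
pi(d, r) = m(m-1)(r-1)/2 + m*epsilon
= 2*1*4/2 + 2*0
= 8/2 + 0
= 4 + 0 = 4

4


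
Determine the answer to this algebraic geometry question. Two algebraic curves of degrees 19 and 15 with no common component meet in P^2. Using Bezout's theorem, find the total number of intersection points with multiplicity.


Bezout's theorem states the intersection count equals the product of degrees.
Intersection count = 19 * 15 = 285

285


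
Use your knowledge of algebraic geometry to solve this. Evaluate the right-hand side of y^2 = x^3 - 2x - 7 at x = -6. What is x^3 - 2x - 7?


Compute x^3 - 2x - 7 at x = -6:
x^3 = (-6)^3 = -216
(-2)*x = (-2)*(-6) = 12
Sum: -216 + 12 - 7 = -211

-211


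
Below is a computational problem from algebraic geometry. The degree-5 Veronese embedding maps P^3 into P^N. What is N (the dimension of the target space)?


The Veronese embedding v_d: P^n -> P^N maps each point to all
degree-d monomials in n+1 homogeneous coordinates.
N = C(n+d, d) - 1
N = C(3+5, 5) - 1
N = C(8, 5) - 1
C(8, 5) = 56
N = 56 - 1 = 55

55


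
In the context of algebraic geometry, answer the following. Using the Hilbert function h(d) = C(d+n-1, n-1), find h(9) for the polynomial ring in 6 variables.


The Hilbert function for the polynomial ring in 6 variables is:
h(d) = C(d+n-1, n-1)
h(9) = C(9+6-1, 6-1) = C(14, 5)
= 14! / (5! * 9!)
= 2002

2002


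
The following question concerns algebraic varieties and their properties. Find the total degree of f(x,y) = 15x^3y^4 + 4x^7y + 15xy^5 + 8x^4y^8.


Examine each term for its total degree (sum of exponents).
  Term '15x^3y^4' has total degree 3+4 = 7.
  Term '4x^7y' has total degree 7+1 = 8.
  Term '15xy^5' has total degree 1+5 = 6.
  Term '8x^4y^8' has total degree 4+8 = 12.
The maximum total degree among all terms is 12.

12


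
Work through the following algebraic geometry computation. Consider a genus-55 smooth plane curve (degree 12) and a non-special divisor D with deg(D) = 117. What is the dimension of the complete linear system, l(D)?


First, compute the genus of a smooth plane curve of degree 12:
g = (d-1)(d-2)/2 = (12-1)(12-2)/2 = 55
For a non-special divisor D (i.e., h^1(D) = 0), Riemann-Roch gives:
l(D) = deg(D) - g + 1
Since deg(D) = 117 >= 2g - 1 = 109, D is non-special.
l(D) = 117 - 55 + 1 = 63

63


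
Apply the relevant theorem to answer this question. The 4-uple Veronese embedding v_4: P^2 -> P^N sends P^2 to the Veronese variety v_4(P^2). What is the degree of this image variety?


The Veronese variety v_4(P^2) has degree d^r.
d^r = 4^2 = 16

16


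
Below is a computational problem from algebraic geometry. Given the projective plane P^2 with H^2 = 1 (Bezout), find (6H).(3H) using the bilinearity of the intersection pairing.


Using bilinearity of the intersection pairing on the projective plane P^2:
(aH).(bH) = ab * (H.H)
We have H^2 = 1 (Bezout).
D.E = (6H).(3H) = 6*3*1
= 18*1
= 18

18


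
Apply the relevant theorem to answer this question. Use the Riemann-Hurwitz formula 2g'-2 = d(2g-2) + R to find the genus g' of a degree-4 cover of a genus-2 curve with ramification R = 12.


Riemann-Hurwitz formula: 2g' - 2 = d(2g - 2) + R
Given: d = 4, g = 2, R = 12
2g' - 2 = 4*(2*2 - 2) + 12
2g' - 2 = 4*2 + 12
2g' - 2 = 8 + 12 = 20
2g' = 22
g' = 11

11


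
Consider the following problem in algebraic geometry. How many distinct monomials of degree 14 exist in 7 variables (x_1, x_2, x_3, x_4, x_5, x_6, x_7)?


The number of degree-14 monomials in 7 variables is C(d+n-1, n-1).
= C(14+7-1, 7-1) = C(20, 6)
= 38760

38760


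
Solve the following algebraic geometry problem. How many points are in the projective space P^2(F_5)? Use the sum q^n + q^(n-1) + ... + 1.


P^2(F_5) has (q^(n+1) - 1)/(q - 1) points.
= 5^2 + 5^1 + 5^0
= 25 + 5 + 1
= 31

31


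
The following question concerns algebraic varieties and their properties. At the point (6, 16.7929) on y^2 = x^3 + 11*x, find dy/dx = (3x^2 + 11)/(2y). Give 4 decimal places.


Using implicit differentiation of y^2 = x^3 + 11*x:
2y * dy/dx = 3x^2 + 11
dy/dx = (3x^2 + 11)/(2y)
Numerator: 3*6^2 + 11 = 119
Denominator: 2*16.7929 = 33.5858
dy/dx = 119/33.5858 = 3.5432

3.5432


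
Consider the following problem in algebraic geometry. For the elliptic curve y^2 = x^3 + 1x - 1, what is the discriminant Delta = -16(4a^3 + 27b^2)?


Compute each component:
4a^3 = 4*1^3 = 4*1 = 4
27b^2 = 27*(-1)^2 = 27*1 = 27
4a^3 + 27b^2 = 4 + 27 = 31
Delta = -16*31 = -496

-496


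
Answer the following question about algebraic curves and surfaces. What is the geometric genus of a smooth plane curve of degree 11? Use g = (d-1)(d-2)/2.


Using the genus formula for smooth plane curves:
g = (d-1)(d-2)/2
g = (11-1)(11-2)/2
g = 10*9/2
g = 90/2 = 45

45


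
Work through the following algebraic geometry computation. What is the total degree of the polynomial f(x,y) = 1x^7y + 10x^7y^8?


Examine each term for its total degree (sum of exponents).
  Term '1x^7y' has total degree 7+1 = 8.
  Term '10x^7y^8' has total degree 7+8 = 15.
The maximum total degree among all terms is 15.

15


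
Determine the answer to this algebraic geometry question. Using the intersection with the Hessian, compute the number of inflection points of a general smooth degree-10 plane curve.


For a general smooth plane curve C of degree d, the inflection points are
the intersection of C with its Hessian curve, which has degree 3(d-2).
By Bezout, the total intersection number is d * 3(d-2) = 10 * 24 = 240.
For a general curve every flex is ordinary, so each contributes
multiplicity 1 to C·Hess(C), and the number of distinct inflection
points is 3d(d-2).
Inflection points = 3*10*(10-2) = 3*10*8 = 240

240
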